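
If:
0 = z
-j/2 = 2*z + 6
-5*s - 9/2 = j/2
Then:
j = -12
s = 3/10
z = 0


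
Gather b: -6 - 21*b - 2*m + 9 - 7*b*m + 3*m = b*(-7*m - 21) + m + 3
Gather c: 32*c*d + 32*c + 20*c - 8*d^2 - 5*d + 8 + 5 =c*(32*d + 52) - 8*d^2 - 5*d + 13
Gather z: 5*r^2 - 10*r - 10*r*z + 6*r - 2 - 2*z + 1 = 5*r^2 - 4*r + z*(-10*r - 2) - 1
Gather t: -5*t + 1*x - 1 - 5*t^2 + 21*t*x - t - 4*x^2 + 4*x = -5*t^2 + t*(21*x - 6) - 4*x^2 + 5*x - 1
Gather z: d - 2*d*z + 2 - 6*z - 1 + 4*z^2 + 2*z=d + 4*z^2 + z*(-2*d - 4) + 1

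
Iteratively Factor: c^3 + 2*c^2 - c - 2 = (c + 1)*(c^2 + c - 2) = (c - 1)*(c + 1)*(c + 2)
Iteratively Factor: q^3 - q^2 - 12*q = (q)*(q^2 - q - 12) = q*(q - 4)*(q + 3)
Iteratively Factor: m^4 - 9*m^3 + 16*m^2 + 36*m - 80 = (m - 5)*(m^3 - 4*m^2 - 4*m + 16) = (m - 5)*(m - 4)*(m^2 - 4) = (m - 5)*(m - 4)*(m + 2)*(m - 2)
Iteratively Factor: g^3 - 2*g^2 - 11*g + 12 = (g + 3)*(g^2 - 5*g + 4) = (g - 1)*(g + 3)*(g - 4)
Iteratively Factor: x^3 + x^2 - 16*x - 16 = (x + 1)*(x^2 - 16) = (x + 1)*(x + 4)*(x - 4)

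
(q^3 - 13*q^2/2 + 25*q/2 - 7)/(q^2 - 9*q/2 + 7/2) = q - 2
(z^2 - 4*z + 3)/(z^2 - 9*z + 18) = (z - 1)/(z - 6)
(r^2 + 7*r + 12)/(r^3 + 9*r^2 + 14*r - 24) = (r + 3)/(r^2 + 5*r - 6)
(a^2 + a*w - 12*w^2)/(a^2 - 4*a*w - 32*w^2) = (-a + 3*w)/(-a + 8*w)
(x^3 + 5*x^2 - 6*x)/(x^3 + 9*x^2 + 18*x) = (x - 1)/(x + 3)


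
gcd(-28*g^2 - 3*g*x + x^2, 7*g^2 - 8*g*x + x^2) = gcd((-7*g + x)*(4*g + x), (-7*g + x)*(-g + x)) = -7*g + x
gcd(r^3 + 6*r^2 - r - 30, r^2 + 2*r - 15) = r + 5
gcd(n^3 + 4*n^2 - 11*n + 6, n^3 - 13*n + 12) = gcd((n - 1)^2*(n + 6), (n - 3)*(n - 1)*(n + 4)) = n - 1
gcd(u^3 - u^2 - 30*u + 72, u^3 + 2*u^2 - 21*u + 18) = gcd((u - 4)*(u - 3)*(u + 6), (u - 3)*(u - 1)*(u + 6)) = u^2 + 3*u - 18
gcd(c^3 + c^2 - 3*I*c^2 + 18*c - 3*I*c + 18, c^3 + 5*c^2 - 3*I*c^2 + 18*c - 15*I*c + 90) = c^2 - 3*I*c + 18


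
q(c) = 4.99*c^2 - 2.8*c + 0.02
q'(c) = 9.98*c - 2.8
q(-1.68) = 18.81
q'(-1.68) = -19.57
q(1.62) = 8.58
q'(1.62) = 13.37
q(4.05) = 70.53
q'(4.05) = 37.62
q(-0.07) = 0.24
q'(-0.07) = -3.50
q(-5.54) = 168.68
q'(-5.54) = -58.09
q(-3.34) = 65.04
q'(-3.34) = -36.13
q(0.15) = -0.29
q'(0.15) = -1.30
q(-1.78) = 20.81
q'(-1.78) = -20.56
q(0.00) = 0.02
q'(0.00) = -2.80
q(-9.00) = 429.41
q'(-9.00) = -92.62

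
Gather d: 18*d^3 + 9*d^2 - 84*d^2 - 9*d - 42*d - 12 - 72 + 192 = 18*d^3 - 75*d^2 - 51*d + 108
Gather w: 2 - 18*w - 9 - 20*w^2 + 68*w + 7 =-20*w^2 + 50*w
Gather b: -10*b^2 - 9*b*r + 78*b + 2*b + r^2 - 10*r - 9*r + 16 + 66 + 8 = -10*b^2 + b*(80 - 9*r) + r^2 - 19*r + 90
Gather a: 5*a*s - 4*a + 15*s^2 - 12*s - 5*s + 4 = a*(5*s - 4) + 15*s^2 - 17*s + 4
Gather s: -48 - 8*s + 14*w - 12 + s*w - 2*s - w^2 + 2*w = s*(w - 10) - w^2 + 16*w - 60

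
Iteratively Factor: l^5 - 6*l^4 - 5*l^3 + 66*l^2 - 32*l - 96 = (l - 2)*(l^4 - 4*l^3 - 13*l^2 + 40*l + 48) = (l - 2)*(l + 1)*(l^3 - 5*l^2 - 8*l + 48) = (l - 4)*(l - 2)*(l + 1)*(l^2 - l - 12) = (l - 4)^2*(l - 2)*(l + 1)*(l + 3)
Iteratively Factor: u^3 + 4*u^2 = (u)*(u^2 + 4*u) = u^2*(u + 4)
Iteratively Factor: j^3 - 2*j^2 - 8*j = (j - 4)*(j^2 + 2*j) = j*(j - 4)*(j + 2)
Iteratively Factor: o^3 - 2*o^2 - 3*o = (o)*(o^2 - 2*o - 3) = o*(o - 3)*(o + 1)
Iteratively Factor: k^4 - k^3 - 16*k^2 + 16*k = (k + 4)*(k^3 - 5*k^2 + 4*k) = (k - 4)*(k + 4)*(k^2 - k) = k*(k - 4)*(k + 4)*(k - 1)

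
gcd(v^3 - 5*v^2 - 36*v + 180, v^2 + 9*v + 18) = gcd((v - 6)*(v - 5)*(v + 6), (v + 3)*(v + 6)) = v + 6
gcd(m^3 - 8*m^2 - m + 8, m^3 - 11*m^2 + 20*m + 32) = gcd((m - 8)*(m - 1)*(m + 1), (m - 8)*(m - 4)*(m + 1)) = m^2 - 7*m - 8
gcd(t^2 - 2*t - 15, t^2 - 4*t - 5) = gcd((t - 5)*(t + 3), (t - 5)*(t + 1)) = t - 5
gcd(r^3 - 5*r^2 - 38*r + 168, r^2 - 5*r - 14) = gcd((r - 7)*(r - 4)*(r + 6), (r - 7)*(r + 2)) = r - 7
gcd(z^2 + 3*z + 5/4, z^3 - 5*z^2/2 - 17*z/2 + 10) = z + 5/2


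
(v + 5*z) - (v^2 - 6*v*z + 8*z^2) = -v^2 + 6*v*z + v - 8*z^2 + 5*z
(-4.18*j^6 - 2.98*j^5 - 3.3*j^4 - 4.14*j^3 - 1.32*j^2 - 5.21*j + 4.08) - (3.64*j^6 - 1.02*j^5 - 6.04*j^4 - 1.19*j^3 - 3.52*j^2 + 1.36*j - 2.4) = -7.82*j^6 - 1.96*j^5 + 2.74*j^4 - 2.95*j^3 + 2.2*j^2 - 6.57*j + 6.48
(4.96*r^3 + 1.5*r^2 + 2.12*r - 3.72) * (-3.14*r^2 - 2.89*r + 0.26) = -15.5744*r^5 - 19.0444*r^4 - 9.7022*r^3 + 5.944*r^2 + 11.302*r - 0.9672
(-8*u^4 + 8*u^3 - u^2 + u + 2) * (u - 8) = -8*u^5 + 72*u^4 - 65*u^3 + 9*u^2 - 6*u - 16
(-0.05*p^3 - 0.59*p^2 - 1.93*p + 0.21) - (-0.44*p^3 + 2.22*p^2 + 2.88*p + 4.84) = 0.39*p^3 - 2.81*p^2 - 4.81*p - 4.63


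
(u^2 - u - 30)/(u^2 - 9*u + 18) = (u + 5)/(u - 3)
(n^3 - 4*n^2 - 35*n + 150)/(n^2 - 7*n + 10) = (n^2 + n - 30)/(n - 2)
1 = 1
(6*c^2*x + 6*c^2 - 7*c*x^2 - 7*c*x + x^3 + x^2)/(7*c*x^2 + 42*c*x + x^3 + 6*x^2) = (6*c^2*x + 6*c^2 - 7*c*x^2 - 7*c*x + x^3 + x^2)/(x*(7*c*x + 42*c + x^2 + 6*x))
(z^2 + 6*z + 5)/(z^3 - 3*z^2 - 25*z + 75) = (z + 1)/(z^2 - 8*z + 15)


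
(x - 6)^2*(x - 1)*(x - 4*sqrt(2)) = x^4 - 13*x^3 - 4*sqrt(2)*x^3 + 48*x^2 + 52*sqrt(2)*x^2 - 192*sqrt(2)*x - 36*x + 144*sqrt(2)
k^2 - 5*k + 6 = (k - 3)*(k - 2)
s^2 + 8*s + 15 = (s + 3)*(s + 5)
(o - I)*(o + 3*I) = o^2 + 2*I*o + 3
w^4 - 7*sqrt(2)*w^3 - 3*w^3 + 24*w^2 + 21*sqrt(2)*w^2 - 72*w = w*(w - 3)*(w - 4*sqrt(2))*(w - 3*sqrt(2))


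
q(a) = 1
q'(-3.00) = 0.00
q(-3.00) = 1.00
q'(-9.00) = 0.00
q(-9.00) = 1.00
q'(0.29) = 0.00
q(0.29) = 1.00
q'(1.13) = 0.00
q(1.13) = 1.00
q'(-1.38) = 0.00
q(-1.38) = 1.00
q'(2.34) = 0.00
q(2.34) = 1.00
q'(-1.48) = 0.00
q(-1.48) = 1.00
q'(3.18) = 0.00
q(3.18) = 1.00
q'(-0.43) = 0.00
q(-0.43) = 1.00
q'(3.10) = 0.00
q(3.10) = 1.00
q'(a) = 0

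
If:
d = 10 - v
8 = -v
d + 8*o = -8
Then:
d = 18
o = -13/4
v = -8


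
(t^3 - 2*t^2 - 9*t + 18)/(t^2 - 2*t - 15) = (t^2 - 5*t + 6)/(t - 5)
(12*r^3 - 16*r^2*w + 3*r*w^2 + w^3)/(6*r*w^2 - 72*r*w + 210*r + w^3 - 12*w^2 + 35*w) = (2*r^2 - 3*r*w + w^2)/(w^2 - 12*w + 35)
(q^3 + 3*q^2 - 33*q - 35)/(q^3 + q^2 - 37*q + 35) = (q + 1)/(q - 1)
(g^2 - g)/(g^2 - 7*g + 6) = g/(g - 6)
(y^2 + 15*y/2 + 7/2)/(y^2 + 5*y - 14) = (y + 1/2)/(y - 2)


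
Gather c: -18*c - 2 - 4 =-18*c - 6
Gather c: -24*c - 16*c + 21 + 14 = 35 - 40*c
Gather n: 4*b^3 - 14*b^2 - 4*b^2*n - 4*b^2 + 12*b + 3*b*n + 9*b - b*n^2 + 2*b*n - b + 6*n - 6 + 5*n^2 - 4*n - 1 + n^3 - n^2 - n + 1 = 4*b^3 - 18*b^2 + 20*b + n^3 + n^2*(4 - b) + n*(-4*b^2 + 5*b + 1) - 6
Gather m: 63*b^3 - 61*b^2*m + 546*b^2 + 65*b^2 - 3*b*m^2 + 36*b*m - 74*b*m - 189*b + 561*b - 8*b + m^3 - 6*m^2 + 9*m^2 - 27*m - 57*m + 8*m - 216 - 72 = 63*b^3 + 611*b^2 + 364*b + m^3 + m^2*(3 - 3*b) + m*(-61*b^2 - 38*b - 76) - 288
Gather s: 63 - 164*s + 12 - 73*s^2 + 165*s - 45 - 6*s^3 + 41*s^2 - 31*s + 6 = -6*s^3 - 32*s^2 - 30*s + 36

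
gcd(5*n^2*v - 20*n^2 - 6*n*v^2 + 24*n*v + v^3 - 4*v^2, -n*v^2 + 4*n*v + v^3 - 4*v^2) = -n*v + 4*n + v^2 - 4*v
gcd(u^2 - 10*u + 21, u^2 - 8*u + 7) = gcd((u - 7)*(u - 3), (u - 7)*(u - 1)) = u - 7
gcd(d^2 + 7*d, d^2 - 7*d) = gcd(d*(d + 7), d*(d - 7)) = d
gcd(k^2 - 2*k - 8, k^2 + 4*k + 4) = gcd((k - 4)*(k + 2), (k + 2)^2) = k + 2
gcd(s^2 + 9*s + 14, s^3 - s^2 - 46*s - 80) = s + 2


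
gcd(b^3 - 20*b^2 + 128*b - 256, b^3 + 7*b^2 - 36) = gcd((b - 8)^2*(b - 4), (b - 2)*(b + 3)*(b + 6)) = 1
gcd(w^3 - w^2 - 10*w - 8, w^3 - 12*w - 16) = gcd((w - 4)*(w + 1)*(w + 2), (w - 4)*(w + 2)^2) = w^2 - 2*w - 8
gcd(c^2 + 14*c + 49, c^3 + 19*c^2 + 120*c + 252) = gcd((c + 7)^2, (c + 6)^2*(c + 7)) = c + 7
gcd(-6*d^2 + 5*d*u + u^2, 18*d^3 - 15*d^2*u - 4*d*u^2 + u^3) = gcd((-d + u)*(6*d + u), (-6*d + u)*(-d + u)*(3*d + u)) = -d + u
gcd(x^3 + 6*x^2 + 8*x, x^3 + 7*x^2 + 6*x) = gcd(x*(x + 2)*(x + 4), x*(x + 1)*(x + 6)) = x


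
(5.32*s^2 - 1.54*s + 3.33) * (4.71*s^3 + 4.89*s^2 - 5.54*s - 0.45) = 25.0572*s^5 + 18.7614*s^4 - 21.3191*s^3 + 22.4213*s^2 - 17.7552*s - 1.4985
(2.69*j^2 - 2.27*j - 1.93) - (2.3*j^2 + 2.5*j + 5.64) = 0.39*j^2 - 4.77*j - 7.57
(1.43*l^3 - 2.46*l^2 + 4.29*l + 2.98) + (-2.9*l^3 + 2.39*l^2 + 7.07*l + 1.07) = -1.47*l^3 - 0.0699999999999998*l^2 + 11.36*l + 4.05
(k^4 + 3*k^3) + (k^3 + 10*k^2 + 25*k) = k^4 + 4*k^3 + 10*k^2 + 25*k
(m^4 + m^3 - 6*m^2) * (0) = 0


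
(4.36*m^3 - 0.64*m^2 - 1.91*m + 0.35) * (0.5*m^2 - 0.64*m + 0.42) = 2.18*m^5 - 3.1104*m^4 + 1.2858*m^3 + 1.1286*m^2 - 1.0262*m + 0.147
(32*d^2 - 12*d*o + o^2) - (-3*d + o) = 32*d^2 - 12*d*o + 3*d + o^2 - o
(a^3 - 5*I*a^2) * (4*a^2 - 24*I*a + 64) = 4*a^5 - 44*I*a^4 - 56*a^3 - 320*I*a^2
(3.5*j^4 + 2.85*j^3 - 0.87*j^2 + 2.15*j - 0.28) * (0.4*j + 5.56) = 1.4*j^5 + 20.6*j^4 + 15.498*j^3 - 3.9772*j^2 + 11.842*j - 1.5568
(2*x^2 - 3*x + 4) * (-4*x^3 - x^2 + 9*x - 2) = -8*x^5 + 10*x^4 + 5*x^3 - 35*x^2 + 42*x - 8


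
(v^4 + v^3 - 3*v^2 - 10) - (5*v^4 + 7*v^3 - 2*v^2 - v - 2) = -4*v^4 - 6*v^3 - v^2 + v - 8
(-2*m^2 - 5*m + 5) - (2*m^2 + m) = -4*m^2 - 6*m + 5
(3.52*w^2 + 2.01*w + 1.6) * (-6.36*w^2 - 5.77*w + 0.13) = -22.3872*w^4 - 33.094*w^3 - 21.3161*w^2 - 8.9707*w + 0.208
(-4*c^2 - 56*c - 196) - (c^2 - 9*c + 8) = -5*c^2 - 47*c - 204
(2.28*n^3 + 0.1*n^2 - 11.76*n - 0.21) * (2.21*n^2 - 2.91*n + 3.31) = 5.0388*n^5 - 6.4138*n^4 - 18.7338*n^3 + 34.0885*n^2 - 38.3145*n - 0.6951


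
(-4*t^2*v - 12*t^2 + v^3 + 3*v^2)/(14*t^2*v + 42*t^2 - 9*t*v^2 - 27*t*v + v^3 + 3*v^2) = (-2*t - v)/(7*t - v)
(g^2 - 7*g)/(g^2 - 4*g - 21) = g/(g + 3)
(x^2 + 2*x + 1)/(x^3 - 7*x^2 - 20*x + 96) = (x^2 + 2*x + 1)/(x^3 - 7*x^2 - 20*x + 96)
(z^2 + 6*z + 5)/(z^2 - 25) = (z + 1)/(z - 5)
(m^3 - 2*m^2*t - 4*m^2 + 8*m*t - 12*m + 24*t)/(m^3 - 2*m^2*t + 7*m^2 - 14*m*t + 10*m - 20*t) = (m - 6)/(m + 5)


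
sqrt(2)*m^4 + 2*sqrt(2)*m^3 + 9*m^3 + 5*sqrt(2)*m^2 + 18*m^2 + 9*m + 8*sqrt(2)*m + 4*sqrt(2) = (m + 1)^2*(m + 4*sqrt(2))*(sqrt(2)*m + 1)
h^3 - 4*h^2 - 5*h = h*(h - 5)*(h + 1)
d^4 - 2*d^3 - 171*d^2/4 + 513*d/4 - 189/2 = (d - 6)*(d - 3/2)^2*(d + 7)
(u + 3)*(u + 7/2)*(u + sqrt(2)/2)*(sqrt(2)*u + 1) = sqrt(2)*u^4 + 2*u^3 + 13*sqrt(2)*u^3/2 + 13*u^2 + 11*sqrt(2)*u^2 + 13*sqrt(2)*u/4 + 21*u + 21*sqrt(2)/4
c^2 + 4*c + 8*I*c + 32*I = (c + 4)*(c + 8*I)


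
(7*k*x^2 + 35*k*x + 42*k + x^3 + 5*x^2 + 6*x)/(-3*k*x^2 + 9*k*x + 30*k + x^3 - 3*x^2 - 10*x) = (7*k*x + 21*k + x^2 + 3*x)/(-3*k*x + 15*k + x^2 - 5*x)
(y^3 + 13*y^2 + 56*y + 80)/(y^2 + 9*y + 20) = y + 4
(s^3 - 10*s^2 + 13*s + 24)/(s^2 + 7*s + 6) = (s^2 - 11*s + 24)/(s + 6)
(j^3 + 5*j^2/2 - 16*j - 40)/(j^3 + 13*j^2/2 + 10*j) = (j - 4)/j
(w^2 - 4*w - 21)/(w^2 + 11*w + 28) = (w^2 - 4*w - 21)/(w^2 + 11*w + 28)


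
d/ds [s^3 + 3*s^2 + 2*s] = 3*s^2 + 6*s + 2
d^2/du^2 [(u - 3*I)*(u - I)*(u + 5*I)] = 6*u + 2*I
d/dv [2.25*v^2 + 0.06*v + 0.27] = 4.5*v + 0.06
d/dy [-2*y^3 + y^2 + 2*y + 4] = -6*y^2 + 2*y + 2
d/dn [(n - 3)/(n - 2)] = (n - 2)^(-2)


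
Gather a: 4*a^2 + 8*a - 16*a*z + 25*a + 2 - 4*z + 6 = 4*a^2 + a*(33 - 16*z) - 4*z + 8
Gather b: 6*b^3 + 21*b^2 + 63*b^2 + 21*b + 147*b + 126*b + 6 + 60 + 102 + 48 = 6*b^3 + 84*b^2 + 294*b + 216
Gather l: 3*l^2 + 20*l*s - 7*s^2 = 3*l^2 + 20*l*s - 7*s^2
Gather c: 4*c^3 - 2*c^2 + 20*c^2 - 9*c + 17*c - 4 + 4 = 4*c^3 + 18*c^2 + 8*c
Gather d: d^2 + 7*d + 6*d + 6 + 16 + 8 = d^2 + 13*d + 30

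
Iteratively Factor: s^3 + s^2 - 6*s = (s + 3)*(s^2 - 2*s) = (s - 2)*(s + 3)*(s)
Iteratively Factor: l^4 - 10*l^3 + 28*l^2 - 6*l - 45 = (l + 1)*(l^3 - 11*l^2 + 39*l - 45) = (l - 5)*(l + 1)*(l^2 - 6*l + 9) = (l - 5)*(l - 3)*(l + 1)*(l - 3)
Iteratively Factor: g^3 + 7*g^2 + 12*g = (g + 3)*(g^2 + 4*g) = g*(g + 3)*(g + 4)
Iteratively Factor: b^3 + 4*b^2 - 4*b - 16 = (b + 2)*(b^2 + 2*b - 8) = (b - 2)*(b + 2)*(b + 4)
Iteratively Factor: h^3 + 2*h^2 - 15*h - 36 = (h + 3)*(h^2 - h - 12) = (h + 3)^2*(h - 4)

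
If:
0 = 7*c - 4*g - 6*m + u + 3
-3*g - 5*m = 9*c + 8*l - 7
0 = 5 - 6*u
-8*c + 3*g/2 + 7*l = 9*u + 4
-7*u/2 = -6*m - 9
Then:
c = -4295/20556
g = 86891/41112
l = 78209/82224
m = -73/72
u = 5/6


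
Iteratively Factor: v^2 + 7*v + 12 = (v + 3)*(v + 4)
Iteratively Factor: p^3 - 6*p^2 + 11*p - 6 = (p - 1)*(p^2 - 5*p + 6) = (p - 2)*(p - 1)*(p - 3)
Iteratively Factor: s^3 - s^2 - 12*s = (s - 4)*(s^2 + 3*s) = s*(s - 4)*(s + 3)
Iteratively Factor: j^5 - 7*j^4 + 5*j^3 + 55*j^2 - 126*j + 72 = (j + 3)*(j^4 - 10*j^3 + 35*j^2 - 50*j + 24) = (j - 2)*(j + 3)*(j^3 - 8*j^2 + 19*j - 12) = (j - 2)*(j - 1)*(j + 3)*(j^2 - 7*j + 12) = (j - 3)*(j - 2)*(j - 1)*(j + 3)*(j - 4)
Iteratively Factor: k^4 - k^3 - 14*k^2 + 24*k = (k - 2)*(k^3 + k^2 - 12*k) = (k - 2)*(k + 4)*(k^2 - 3*k) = k*(k - 2)*(k + 4)*(k - 3)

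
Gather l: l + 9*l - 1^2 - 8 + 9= 10*l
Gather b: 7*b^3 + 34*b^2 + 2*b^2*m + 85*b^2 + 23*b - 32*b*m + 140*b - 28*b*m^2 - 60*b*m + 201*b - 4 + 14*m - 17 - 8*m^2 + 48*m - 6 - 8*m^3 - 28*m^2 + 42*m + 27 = 7*b^3 + b^2*(2*m + 119) + b*(-28*m^2 - 92*m + 364) - 8*m^3 - 36*m^2 + 104*m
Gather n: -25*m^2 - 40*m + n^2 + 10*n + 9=-25*m^2 - 40*m + n^2 + 10*n + 9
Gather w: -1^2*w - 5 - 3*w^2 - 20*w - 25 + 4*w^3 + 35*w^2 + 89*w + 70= 4*w^3 + 32*w^2 + 68*w + 40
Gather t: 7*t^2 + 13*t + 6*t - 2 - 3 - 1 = 7*t^2 + 19*t - 6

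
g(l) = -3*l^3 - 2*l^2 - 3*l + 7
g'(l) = -9*l^2 - 4*l - 3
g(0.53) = 4.40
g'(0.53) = -7.65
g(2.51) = -60.57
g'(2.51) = -69.74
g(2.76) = -79.59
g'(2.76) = -82.60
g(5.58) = -593.24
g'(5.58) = -305.55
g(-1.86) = 24.97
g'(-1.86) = -26.70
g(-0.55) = 8.54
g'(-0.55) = -3.52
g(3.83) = -202.37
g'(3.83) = -150.34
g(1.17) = -4.05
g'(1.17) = -20.00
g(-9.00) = 2059.00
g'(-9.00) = -696.00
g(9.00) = -2369.00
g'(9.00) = -768.00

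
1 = 1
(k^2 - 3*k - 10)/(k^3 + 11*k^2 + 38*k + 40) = (k - 5)/(k^2 + 9*k + 20)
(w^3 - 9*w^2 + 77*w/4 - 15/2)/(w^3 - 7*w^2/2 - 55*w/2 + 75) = (w - 1/2)/(w + 5)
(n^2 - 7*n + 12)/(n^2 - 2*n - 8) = (n - 3)/(n + 2)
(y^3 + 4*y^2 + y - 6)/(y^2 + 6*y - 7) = (y^2 + 5*y + 6)/(y + 7)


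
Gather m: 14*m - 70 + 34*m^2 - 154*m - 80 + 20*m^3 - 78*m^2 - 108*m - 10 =20*m^3 - 44*m^2 - 248*m - 160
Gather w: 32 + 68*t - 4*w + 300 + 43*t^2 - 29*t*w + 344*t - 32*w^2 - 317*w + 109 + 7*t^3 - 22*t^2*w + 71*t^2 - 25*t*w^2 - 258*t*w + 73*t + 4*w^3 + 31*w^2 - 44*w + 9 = 7*t^3 + 114*t^2 + 485*t + 4*w^3 + w^2*(-25*t - 1) + w*(-22*t^2 - 287*t - 365) + 450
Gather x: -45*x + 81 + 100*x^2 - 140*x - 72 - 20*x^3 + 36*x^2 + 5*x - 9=-20*x^3 + 136*x^2 - 180*x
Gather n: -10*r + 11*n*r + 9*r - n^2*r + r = -n^2*r + 11*n*r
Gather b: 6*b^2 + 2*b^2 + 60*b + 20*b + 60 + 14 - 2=8*b^2 + 80*b + 72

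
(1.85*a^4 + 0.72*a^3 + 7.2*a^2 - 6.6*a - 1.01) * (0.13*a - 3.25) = 0.2405*a^5 - 5.9189*a^4 - 1.404*a^3 - 24.258*a^2 + 21.3187*a + 3.2825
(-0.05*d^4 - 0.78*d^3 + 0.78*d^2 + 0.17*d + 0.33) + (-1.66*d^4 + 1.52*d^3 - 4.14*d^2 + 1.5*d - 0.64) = -1.71*d^4 + 0.74*d^3 - 3.36*d^2 + 1.67*d - 0.31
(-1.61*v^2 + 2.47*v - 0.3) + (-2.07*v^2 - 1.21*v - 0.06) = -3.68*v^2 + 1.26*v - 0.36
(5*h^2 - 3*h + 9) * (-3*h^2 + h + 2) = -15*h^4 + 14*h^3 - 20*h^2 + 3*h + 18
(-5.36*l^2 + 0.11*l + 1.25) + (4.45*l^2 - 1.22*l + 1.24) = -0.91*l^2 - 1.11*l + 2.49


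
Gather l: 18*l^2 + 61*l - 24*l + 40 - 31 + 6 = 18*l^2 + 37*l + 15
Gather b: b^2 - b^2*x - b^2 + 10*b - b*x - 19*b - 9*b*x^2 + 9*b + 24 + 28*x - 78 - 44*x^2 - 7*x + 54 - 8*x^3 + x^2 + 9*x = -b^2*x + b*(-9*x^2 - x) - 8*x^3 - 43*x^2 + 30*x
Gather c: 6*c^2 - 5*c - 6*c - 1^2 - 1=6*c^2 - 11*c - 2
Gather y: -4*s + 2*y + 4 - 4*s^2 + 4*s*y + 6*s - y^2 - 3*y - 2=-4*s^2 + 2*s - y^2 + y*(4*s - 1) + 2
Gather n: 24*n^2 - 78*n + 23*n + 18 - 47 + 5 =24*n^2 - 55*n - 24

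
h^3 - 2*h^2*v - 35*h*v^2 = h*(h - 7*v)*(h + 5*v)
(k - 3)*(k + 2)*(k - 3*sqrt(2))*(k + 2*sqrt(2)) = k^4 - sqrt(2)*k^3 - k^3 - 18*k^2 + sqrt(2)*k^2 + 6*sqrt(2)*k + 12*k + 72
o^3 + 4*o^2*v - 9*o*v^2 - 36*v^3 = (o - 3*v)*(o + 3*v)*(o + 4*v)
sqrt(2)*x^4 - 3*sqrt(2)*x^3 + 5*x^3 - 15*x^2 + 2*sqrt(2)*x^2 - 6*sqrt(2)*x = x*(x - 3)*(x + 2*sqrt(2))*(sqrt(2)*x + 1)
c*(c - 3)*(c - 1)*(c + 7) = c^4 + 3*c^3 - 25*c^2 + 21*c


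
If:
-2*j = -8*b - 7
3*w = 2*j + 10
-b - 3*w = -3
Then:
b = -14/9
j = -49/18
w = 41/27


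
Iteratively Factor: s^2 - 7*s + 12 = (s - 3)*(s - 4)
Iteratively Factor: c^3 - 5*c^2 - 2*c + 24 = (c - 3)*(c^2 - 2*c - 8) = (c - 3)*(c + 2)*(c - 4)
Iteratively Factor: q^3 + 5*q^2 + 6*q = (q + 3)*(q^2 + 2*q) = (q + 2)*(q + 3)*(q)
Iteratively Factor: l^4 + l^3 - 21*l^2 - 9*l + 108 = (l + 4)*(l^3 - 3*l^2 - 9*l + 27) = (l + 3)*(l + 4)*(l^2 - 6*l + 9) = (l - 3)*(l + 3)*(l + 4)*(l - 3)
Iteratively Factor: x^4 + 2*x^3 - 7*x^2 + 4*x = (x - 1)*(x^3 + 3*x^2 - 4*x) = (x - 1)*(x + 4)*(x^2 - x) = x*(x - 1)*(x + 4)*(x - 1)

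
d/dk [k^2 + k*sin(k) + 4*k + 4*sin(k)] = k*cos(k) + 2*k + sin(k) + 4*cos(k) + 4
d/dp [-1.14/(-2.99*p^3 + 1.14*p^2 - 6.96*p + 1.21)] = (-10.2258*p^2 + 2.5992*p - 7.9344)/(2.99*p^3 - 1.14*p^2 + 6.96*p - 1.21)^2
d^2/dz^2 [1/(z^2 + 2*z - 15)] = 2*(-z^2 - 2*z + 4*(z + 1)^2 + 15)/(z^2 + 2*z - 15)^3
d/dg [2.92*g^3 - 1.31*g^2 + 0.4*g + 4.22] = 8.76*g^2 - 2.62*g + 0.4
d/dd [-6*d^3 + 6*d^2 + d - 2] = -18*d^2 + 12*d + 1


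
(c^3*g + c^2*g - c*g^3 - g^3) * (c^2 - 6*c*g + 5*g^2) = c^5*g - 6*c^4*g^2 + c^4*g + 4*c^3*g^3 - 6*c^3*g^2 + 6*c^2*g^4 + 4*c^2*g^3 - 5*c*g^5 + 6*c*g^4 - 5*g^5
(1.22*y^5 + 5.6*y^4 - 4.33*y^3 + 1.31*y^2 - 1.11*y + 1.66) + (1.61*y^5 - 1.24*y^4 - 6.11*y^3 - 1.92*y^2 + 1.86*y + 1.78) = 2.83*y^5 + 4.36*y^4 - 10.44*y^3 - 0.61*y^2 + 0.75*y + 3.44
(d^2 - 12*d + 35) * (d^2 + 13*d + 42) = d^4 + d^3 - 79*d^2 - 49*d + 1470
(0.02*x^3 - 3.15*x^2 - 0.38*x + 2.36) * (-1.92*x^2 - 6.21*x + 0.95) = -0.0384*x^5 + 5.9238*x^4 + 20.3101*x^3 - 5.1639*x^2 - 15.0166*x + 2.242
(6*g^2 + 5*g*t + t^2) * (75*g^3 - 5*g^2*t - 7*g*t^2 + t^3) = 450*g^5 + 345*g^4*t + 8*g^3*t^2 - 34*g^2*t^3 - 2*g*t^4 + t^5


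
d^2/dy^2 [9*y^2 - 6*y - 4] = 18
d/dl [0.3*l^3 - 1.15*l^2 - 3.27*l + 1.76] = 0.9*l^2 - 2.3*l - 3.27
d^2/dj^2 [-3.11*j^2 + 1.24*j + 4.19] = -6.22000000000000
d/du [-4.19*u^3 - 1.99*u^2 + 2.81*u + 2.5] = -12.57*u^2 - 3.98*u + 2.81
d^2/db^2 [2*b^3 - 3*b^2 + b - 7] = 12*b - 6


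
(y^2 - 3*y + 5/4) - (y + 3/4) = y^2 - 4*y + 1/2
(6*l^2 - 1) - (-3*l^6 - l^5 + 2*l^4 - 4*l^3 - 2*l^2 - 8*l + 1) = 3*l^6 + l^5 - 2*l^4 + 4*l^3 + 8*l^2 + 8*l - 2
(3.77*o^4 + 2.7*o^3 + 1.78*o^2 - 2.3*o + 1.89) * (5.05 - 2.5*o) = -9.425*o^5 + 12.2885*o^4 + 9.185*o^3 + 14.739*o^2 - 16.34*o + 9.5445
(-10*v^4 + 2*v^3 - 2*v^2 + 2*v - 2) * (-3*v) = 30*v^5 - 6*v^4 + 6*v^3 - 6*v^2 + 6*v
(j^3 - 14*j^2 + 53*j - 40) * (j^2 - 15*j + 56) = j^5 - 29*j^4 + 319*j^3 - 1619*j^2 + 3568*j - 2240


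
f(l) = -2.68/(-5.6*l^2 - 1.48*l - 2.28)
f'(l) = -2.68*(11.2*l + 1.48)/(-5.6*l^2 - 1.48*l - 2.28)^2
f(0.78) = 0.39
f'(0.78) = -0.58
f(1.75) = 0.12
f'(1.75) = -0.12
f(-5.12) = 0.02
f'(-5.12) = 0.01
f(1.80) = 0.12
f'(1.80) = -0.11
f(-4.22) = 0.03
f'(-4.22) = 0.01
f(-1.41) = 0.24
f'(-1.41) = 0.30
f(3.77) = 0.03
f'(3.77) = -0.02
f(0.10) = 1.08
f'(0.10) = -1.13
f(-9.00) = 0.01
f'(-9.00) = 0.00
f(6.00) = 0.01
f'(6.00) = -0.00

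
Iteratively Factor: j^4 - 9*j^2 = (j + 3)*(j^3 - 3*j^2) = j*(j + 3)*(j^2 - 3*j) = j^2*(j + 3)*(j - 3)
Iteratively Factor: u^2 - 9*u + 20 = (u - 5)*(u - 4)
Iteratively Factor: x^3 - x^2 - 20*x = (x)*(x^2 - x - 20) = x*(x - 5)*(x + 4)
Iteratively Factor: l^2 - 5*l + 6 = (l - 2)*(l - 3)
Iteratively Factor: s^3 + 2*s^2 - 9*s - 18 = (s + 3)*(s^2 - s - 6) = (s - 3)*(s + 3)*(s + 2)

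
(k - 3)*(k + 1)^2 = k^3 - k^2 - 5*k - 3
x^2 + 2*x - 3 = (x - 1)*(x + 3)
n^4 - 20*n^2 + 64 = (n - 4)*(n - 2)*(n + 2)*(n + 4)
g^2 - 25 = (g - 5)*(g + 5)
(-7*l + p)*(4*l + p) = -28*l^2 - 3*l*p + p^2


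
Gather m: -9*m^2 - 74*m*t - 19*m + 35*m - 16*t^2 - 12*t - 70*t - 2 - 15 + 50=-9*m^2 + m*(16 - 74*t) - 16*t^2 - 82*t + 33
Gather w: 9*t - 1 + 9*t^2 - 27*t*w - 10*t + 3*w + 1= 9*t^2 - t + w*(3 - 27*t)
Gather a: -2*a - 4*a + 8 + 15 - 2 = 21 - 6*a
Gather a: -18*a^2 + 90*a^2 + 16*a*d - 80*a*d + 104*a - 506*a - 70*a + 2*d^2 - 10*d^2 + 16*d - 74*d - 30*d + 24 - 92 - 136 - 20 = 72*a^2 + a*(-64*d - 472) - 8*d^2 - 88*d - 224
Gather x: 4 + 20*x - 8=20*x - 4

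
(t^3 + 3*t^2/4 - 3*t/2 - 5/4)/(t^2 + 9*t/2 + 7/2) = (4*t^2 - t - 5)/(2*(2*t + 7))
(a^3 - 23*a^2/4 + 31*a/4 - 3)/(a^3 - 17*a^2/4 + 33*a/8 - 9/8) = 2*(a^2 - 5*a + 4)/(2*a^2 - 7*a + 3)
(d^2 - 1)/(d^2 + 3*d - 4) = (d + 1)/(d + 4)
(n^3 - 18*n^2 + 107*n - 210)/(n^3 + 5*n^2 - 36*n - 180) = (n^2 - 12*n + 35)/(n^2 + 11*n + 30)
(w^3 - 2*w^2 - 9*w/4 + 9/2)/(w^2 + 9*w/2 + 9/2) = (w^2 - 7*w/2 + 3)/(w + 3)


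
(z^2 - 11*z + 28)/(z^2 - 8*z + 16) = (z - 7)/(z - 4)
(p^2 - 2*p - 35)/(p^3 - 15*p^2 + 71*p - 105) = (p + 5)/(p^2 - 8*p + 15)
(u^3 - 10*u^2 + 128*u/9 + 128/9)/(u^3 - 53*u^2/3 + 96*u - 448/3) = (u + 2/3)/(u - 7)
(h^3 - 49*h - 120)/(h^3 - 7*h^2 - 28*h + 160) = (h + 3)/(h - 4)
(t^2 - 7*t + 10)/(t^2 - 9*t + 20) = (t - 2)/(t - 4)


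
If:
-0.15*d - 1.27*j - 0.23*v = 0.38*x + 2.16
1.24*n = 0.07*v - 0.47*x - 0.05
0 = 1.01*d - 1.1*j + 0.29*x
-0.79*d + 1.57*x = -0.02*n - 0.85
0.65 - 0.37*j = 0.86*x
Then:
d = 1.41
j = 1.34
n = -1.12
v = -17.99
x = 0.18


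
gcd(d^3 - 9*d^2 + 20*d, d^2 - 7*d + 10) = d - 5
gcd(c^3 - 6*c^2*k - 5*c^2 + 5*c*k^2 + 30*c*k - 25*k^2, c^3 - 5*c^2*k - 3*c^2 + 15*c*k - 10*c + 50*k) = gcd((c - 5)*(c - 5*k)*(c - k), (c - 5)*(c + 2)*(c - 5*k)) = c^2 - 5*c*k - 5*c + 25*k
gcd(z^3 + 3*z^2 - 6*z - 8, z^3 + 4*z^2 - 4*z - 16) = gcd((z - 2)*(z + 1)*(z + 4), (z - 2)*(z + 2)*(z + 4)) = z^2 + 2*z - 8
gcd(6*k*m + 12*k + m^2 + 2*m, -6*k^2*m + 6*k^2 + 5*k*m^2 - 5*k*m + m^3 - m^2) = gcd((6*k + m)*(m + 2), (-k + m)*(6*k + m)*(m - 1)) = 6*k + m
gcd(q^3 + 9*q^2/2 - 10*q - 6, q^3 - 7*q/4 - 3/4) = q + 1/2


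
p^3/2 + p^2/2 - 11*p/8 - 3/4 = (p/2 + 1)*(p - 3/2)*(p + 1/2)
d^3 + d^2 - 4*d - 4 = (d - 2)*(d + 1)*(d + 2)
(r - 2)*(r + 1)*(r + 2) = r^3 + r^2 - 4*r - 4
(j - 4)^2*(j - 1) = j^3 - 9*j^2 + 24*j - 16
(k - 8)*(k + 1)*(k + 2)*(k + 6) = k^4 + k^3 - 52*k^2 - 148*k - 96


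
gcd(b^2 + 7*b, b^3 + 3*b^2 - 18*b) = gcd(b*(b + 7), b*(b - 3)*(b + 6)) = b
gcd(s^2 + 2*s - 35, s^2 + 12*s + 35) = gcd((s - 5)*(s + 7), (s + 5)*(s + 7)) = s + 7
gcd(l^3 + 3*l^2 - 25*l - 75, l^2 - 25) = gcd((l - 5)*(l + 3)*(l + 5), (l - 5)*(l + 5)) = l^2 - 25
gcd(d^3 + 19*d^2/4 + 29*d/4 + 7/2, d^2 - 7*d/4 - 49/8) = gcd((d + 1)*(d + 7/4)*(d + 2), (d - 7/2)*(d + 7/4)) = d + 7/4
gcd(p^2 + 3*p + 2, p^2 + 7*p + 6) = p + 1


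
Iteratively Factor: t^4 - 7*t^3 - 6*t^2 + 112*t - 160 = (t - 2)*(t^3 - 5*t^2 - 16*t + 80) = (t - 5)*(t - 2)*(t^2 - 16) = (t - 5)*(t - 4)*(t - 2)*(t + 4)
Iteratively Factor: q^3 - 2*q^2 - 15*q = (q - 5)*(q^2 + 3*q) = q*(q - 5)*(q + 3)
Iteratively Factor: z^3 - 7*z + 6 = (z - 1)*(z^2 + z - 6) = (z - 1)*(z + 3)*(z - 2)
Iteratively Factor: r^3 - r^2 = (r)*(r^2 - r) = r^2*(r - 1)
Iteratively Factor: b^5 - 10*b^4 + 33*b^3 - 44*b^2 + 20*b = (b - 1)*(b^4 - 9*b^3 + 24*b^2 - 20*b) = (b - 2)*(b - 1)*(b^3 - 7*b^2 + 10*b) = (b - 5)*(b - 2)*(b - 1)*(b^2 - 2*b) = b*(b - 5)*(b - 2)*(b - 1)*(b - 2)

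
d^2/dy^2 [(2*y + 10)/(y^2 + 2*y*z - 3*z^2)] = 4*(4*(y + 5)*(y + z)^2 - (3*y + 2*z + 5)*(y^2 + 2*y*z - 3*z^2))/(y^2 + 2*y*z - 3*z^2)^3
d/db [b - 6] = 1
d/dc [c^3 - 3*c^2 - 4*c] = 3*c^2 - 6*c - 4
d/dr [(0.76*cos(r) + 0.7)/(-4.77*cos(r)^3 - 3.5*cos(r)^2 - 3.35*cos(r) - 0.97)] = -(7.2504*cos(r)^3 + 12.677*cos(r)^2 + 4.90000000000001*cos(r) + 1.6078)*sin(r)/(4.77*cos(r)^3 + 3.5*cos(r)^2 + 3.35*cos(r) + 0.97)^2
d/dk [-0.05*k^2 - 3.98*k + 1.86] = -0.1*k - 3.98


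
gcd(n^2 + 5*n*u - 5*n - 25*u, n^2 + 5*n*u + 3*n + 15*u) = n + 5*u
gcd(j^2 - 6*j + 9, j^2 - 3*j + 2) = 1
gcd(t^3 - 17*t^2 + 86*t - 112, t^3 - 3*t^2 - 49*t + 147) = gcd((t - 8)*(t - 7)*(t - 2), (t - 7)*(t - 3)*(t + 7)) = t - 7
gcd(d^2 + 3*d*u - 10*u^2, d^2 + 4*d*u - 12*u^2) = -d + 2*u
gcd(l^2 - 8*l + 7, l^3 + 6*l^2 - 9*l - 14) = 1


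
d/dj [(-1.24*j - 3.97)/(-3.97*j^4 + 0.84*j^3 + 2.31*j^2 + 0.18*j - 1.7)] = (-14.7684*j^4 - 60.9604*j^3 + 12.8688*j^2 + 18.3414*j + 2.8226)/(15.7609*j^8 - 6.6696*j^7 - 17.6358*j^6 + 2.4516*j^5 + 19.1365*j^4 - 2.0244*j^3 - 7.8216*j^2 - 0.612*j + 2.89)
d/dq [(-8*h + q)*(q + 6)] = -8*h + 2*q + 6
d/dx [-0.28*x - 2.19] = -0.280000000000000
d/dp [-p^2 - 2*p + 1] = -2*p - 2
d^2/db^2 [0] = 0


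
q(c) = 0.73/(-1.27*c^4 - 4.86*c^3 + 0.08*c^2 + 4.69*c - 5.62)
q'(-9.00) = -0.00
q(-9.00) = -0.00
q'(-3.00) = -0.08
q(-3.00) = 0.08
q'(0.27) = -0.13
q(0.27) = -0.16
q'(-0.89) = 0.05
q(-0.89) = -0.10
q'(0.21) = -0.13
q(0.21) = -0.16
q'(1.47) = 0.08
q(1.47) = -0.04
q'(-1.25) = 0.25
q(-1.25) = -0.15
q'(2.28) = 0.01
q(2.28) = -0.01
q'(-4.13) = -0.03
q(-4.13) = -0.01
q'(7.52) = 0.00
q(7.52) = -0.00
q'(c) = 0.73*(5.08*c^3 + 14.58*c^2 - 0.16*c - 4.69)/(-1.27*c^4 - 4.86*c^3 + 0.08*c^2 + 4.69*c - 5.62)^2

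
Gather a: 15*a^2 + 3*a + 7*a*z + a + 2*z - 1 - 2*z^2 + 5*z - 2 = 15*a^2 + a*(7*z + 4) - 2*z^2 + 7*z - 3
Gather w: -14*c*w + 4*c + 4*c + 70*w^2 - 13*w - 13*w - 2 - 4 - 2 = 8*c + 70*w^2 + w*(-14*c - 26) - 8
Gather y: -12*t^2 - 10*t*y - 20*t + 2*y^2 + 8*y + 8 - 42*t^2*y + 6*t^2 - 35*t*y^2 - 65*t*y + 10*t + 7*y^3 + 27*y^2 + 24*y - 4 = -6*t^2 - 10*t + 7*y^3 + y^2*(29 - 35*t) + y*(-42*t^2 - 75*t + 32) + 4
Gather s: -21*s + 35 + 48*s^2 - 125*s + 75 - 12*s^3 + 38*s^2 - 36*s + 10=-12*s^3 + 86*s^2 - 182*s + 120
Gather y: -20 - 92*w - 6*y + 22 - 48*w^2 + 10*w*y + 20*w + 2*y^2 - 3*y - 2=-48*w^2 - 72*w + 2*y^2 + y*(10*w - 9)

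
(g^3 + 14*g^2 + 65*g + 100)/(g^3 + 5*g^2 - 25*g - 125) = (g + 4)/(g - 5)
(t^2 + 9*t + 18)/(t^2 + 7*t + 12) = (t + 6)/(t + 4)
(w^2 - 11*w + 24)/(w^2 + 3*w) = (w^2 - 11*w + 24)/(w*(w + 3))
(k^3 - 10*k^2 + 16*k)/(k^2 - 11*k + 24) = k*(k - 2)/(k - 3)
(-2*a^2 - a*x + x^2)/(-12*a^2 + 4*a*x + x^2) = (a + x)/(6*a + x)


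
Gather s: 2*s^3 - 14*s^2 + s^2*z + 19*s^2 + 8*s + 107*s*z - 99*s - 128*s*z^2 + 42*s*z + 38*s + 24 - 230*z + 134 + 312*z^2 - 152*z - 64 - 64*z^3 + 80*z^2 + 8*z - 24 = 2*s^3 + s^2*(z + 5) + s*(-128*z^2 + 149*z - 53) - 64*z^3 + 392*z^2 - 374*z + 70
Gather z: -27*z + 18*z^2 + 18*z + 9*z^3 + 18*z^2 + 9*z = 9*z^3 + 36*z^2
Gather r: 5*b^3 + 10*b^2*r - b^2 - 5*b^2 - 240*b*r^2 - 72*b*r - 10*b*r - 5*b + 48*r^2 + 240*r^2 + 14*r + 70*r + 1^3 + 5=5*b^3 - 6*b^2 - 5*b + r^2*(288 - 240*b) + r*(10*b^2 - 82*b + 84) + 6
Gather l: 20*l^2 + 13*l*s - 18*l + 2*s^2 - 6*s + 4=20*l^2 + l*(13*s - 18) + 2*s^2 - 6*s + 4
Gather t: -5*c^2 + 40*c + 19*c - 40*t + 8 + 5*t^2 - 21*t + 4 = -5*c^2 + 59*c + 5*t^2 - 61*t + 12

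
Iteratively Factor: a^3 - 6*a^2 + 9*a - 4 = (a - 1)*(a^2 - 5*a + 4) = (a - 1)^2*(a - 4)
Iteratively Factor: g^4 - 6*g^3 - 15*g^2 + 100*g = (g + 4)*(g^3 - 10*g^2 + 25*g) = g*(g + 4)*(g^2 - 10*g + 25) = g*(g - 5)*(g + 4)*(g - 5)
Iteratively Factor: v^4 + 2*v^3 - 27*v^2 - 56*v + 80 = (v - 5)*(v^3 + 7*v^2 + 8*v - 16) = (v - 5)*(v + 4)*(v^2 + 3*v - 4) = (v - 5)*(v - 1)*(v + 4)*(v + 4)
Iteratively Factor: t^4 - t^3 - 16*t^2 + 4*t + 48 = (t - 4)*(t^3 + 3*t^2 - 4*t - 12) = (t - 4)*(t + 3)*(t^2 - 4) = (t - 4)*(t + 2)*(t + 3)*(t - 2)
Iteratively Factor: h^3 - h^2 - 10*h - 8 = (h + 1)*(h^2 - 2*h - 8) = (h + 1)*(h + 2)*(h - 4)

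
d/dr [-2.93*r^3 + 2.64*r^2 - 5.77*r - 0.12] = -8.79*r^2 + 5.28*r - 5.77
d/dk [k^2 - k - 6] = 2*k - 1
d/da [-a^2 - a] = -2*a - 1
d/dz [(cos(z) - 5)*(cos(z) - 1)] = 2*(3 - cos(z))*sin(z)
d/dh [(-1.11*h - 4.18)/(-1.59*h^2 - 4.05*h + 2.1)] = (1.7649*h^2 + 4.4955*h - (1.11*h + 4.18)*(3.18*h + 4.05) - 2.331)/(1.59*h^2 + 4.05*h - 2.1)^2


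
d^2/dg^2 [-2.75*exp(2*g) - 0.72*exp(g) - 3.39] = (-11.0*exp(g) - 0.72)*exp(g)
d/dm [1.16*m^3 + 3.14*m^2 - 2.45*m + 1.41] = 3.48*m^2 + 6.28*m - 2.45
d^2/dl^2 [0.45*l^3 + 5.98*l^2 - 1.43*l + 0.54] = 2.7*l + 11.96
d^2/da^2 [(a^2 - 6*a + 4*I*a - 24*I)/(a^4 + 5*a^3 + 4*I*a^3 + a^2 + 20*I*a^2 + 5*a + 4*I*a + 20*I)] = 2*(3*a^5 - 21*a^4 - 216*a^3 - 498*a^2 - 75*a + 139)/(a^9 + 15*a^8 + 78*a^7 + 170*a^6 + 228*a^5 + 420*a^4 + 226*a^3 + 390*a^2 + 75*a + 125)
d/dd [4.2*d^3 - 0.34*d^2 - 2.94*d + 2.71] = 12.6*d^2 - 0.68*d - 2.94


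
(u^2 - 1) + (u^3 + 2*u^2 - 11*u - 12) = u^3 + 3*u^2 - 11*u - 13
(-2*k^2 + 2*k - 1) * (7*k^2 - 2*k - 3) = -14*k^4 + 18*k^3 - 5*k^2 - 4*k + 3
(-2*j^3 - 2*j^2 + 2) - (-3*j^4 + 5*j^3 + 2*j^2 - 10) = 3*j^4 - 7*j^3 - 4*j^2 + 12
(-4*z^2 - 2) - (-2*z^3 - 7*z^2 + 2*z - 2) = 2*z^3 + 3*z^2 - 2*z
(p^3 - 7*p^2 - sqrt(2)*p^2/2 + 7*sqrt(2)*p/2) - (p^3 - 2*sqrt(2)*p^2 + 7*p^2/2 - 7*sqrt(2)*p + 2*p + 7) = -21*p^2/2 + 3*sqrt(2)*p^2/2 - 2*p + 21*sqrt(2)*p/2 - 7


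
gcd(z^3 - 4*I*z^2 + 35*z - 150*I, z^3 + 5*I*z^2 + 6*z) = z + 6*I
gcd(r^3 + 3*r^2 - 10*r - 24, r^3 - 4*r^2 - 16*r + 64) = r + 4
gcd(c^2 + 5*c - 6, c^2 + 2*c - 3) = c - 1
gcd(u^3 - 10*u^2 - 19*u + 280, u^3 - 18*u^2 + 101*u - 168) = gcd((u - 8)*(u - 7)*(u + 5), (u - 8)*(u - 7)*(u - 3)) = u^2 - 15*u + 56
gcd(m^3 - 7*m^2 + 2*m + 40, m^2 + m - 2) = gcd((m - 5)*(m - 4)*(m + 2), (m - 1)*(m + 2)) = m + 2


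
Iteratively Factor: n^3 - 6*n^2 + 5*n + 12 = (n - 4)*(n^2 - 2*n - 3) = (n - 4)*(n - 3)*(n + 1)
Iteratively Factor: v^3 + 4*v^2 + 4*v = (v + 2)*(v^2 + 2*v) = (v + 2)^2*(v)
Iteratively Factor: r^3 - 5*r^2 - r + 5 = (r - 5)*(r^2 - 1) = (r - 5)*(r + 1)*(r - 1)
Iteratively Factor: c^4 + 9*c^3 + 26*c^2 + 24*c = (c + 4)*(c^3 + 5*c^2 + 6*c) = c*(c + 4)*(c^2 + 5*c + 6) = c*(c + 3)*(c + 4)*(c + 2)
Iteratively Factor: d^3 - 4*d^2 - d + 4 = (d - 4)*(d^2 - 1) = (d - 4)*(d - 1)*(d + 1)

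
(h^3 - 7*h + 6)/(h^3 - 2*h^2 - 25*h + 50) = (h^2 + 2*h - 3)/(h^2 - 25)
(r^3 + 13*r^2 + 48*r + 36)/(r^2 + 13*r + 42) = (r^2 + 7*r + 6)/(r + 7)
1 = 1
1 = 1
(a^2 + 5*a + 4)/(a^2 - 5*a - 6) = (a + 4)/(a - 6)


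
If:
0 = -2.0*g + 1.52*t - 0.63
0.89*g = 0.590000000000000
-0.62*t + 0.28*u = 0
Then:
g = 0.66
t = 1.29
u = 2.85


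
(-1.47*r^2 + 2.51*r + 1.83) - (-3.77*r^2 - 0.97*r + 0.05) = 2.3*r^2 + 3.48*r + 1.78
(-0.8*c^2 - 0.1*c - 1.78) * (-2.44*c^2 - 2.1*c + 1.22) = 1.952*c^4 + 1.924*c^3 + 3.5772*c^2 + 3.616*c - 2.1716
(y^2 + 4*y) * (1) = y^2 + 4*y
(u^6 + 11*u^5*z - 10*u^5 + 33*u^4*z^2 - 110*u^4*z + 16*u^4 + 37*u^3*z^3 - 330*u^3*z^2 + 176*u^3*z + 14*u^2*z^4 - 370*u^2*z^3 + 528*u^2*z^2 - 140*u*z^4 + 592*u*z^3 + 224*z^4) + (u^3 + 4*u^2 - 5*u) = u^6 + 11*u^5*z - 10*u^5 + 33*u^4*z^2 - 110*u^4*z + 16*u^4 + 37*u^3*z^3 - 330*u^3*z^2 + 176*u^3*z + u^3 + 14*u^2*z^4 - 370*u^2*z^3 + 528*u^2*z^2 + 4*u^2 - 140*u*z^4 + 592*u*z^3 - 5*u + 224*z^4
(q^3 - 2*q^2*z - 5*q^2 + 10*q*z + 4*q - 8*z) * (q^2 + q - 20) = q^5 - 2*q^4*z - 4*q^4 + 8*q^3*z - 21*q^3 + 42*q^2*z + 104*q^2 - 208*q*z - 80*q + 160*z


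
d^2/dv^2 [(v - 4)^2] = 2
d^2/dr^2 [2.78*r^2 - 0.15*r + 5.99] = 5.56000000000000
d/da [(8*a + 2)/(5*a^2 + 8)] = 4*(-10*a^2 - 5*a + 16)/(25*a^4 + 80*a^2 + 64)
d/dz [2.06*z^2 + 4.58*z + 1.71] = 4.12*z + 4.58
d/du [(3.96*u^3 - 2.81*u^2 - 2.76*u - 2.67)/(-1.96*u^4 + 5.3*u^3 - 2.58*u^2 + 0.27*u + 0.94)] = (7.7616*u^6 - 11.0152*u^5 - 11.5526*u^4 + 10.4616*u^3 + 45.7407*u^2 - 19.06*u - 1.8735)/(3.8416*u^8 - 20.776*u^7 + 38.2036*u^6 - 28.4064*u^5 + 5.8336*u^4 + 8.5708*u^3 - 4.7775*u^2 + 0.5076*u + 0.8836)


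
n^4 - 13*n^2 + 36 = (n - 3)*(n - 2)*(n + 2)*(n + 3)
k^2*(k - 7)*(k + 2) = k^4 - 5*k^3 - 14*k^2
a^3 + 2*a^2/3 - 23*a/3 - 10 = (a - 3)*(a + 5/3)*(a + 2)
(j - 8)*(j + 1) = j^2 - 7*j - 8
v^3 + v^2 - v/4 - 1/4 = (v - 1/2)*(v + 1/2)*(v + 1)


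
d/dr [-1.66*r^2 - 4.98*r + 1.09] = -3.32*r - 4.98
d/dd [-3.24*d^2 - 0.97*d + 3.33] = -6.48*d - 0.97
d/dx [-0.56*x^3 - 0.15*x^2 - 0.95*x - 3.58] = -1.68*x^2 - 0.3*x - 0.95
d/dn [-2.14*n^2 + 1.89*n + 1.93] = 1.89 - 4.28*n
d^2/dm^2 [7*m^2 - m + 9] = 14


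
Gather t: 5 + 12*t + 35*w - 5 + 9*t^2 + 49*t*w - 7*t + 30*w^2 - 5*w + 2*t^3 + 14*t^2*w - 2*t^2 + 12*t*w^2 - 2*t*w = 2*t^3 + t^2*(14*w + 7) + t*(12*w^2 + 47*w + 5) + 30*w^2 + 30*w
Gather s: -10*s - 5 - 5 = -10*s - 10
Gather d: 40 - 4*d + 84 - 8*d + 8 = 132 - 12*d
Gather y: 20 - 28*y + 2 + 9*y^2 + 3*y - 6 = 9*y^2 - 25*y + 16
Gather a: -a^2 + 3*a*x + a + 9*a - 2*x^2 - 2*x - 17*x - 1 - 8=-a^2 + a*(3*x + 10) - 2*x^2 - 19*x - 9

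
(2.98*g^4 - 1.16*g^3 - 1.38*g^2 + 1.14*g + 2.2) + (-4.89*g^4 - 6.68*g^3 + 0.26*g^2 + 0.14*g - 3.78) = -1.91*g^4 - 7.84*g^3 - 1.12*g^2 + 1.28*g - 1.58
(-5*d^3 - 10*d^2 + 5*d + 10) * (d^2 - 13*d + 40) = -5*d^5 + 55*d^4 - 65*d^3 - 455*d^2 + 70*d + 400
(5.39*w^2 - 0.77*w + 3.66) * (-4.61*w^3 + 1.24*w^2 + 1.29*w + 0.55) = -24.8479*w^5 + 10.2333*w^4 - 10.8743*w^3 + 6.5096*w^2 + 4.2979*w + 2.013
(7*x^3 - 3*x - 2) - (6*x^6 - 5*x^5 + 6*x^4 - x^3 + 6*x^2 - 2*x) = -6*x^6 + 5*x^5 - 6*x^4 + 8*x^3 - 6*x^2 - x - 2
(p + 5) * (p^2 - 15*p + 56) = p^3 - 10*p^2 - 19*p + 280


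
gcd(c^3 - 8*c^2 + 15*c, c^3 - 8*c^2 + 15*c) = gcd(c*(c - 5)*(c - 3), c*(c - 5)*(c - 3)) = c^3 - 8*c^2 + 15*c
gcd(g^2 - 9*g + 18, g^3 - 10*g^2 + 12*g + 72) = g - 6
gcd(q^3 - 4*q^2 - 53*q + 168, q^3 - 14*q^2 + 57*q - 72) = q^2 - 11*q + 24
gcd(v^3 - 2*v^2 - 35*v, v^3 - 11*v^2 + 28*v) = v^2 - 7*v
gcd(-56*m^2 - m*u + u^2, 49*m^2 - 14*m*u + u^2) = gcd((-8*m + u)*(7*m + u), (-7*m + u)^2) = 1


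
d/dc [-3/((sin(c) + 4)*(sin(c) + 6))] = 6*(sin(c) + 5)*cos(c)/((sin(c) + 4)^2*(sin(c) + 6)^2)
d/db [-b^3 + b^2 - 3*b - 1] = -3*b^2 + 2*b - 3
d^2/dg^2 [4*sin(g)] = -4*sin(g)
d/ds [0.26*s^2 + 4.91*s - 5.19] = 0.52*s + 4.91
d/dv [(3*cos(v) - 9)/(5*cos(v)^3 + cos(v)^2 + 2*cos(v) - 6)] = 6*(5*cos(v)^2 - 22*cos(v) - 3)*sin(v)*cos(v)/(5*cos(v)^3 + cos(v)^2 + 2*cos(v) - 6)^2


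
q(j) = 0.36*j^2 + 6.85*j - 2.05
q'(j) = 0.72*j + 6.85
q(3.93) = 30.43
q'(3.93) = 9.68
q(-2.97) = -19.22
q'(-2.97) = 4.71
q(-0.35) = -4.40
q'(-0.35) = 6.60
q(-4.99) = -27.27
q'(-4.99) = 3.26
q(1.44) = 8.56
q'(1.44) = 7.89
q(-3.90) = -23.29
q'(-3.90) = 4.04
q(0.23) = -0.46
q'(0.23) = 7.02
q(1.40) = 8.25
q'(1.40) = 7.86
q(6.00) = 52.01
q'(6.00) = 11.17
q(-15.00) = -23.80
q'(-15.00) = -3.95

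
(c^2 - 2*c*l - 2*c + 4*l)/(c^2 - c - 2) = (c - 2*l)/(c + 1)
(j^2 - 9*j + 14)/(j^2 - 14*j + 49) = (j - 2)/(j - 7)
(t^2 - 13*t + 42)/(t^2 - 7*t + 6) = (t - 7)/(t - 1)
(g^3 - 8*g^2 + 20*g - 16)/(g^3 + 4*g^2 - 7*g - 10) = (g^2 - 6*g + 8)/(g^2 + 6*g + 5)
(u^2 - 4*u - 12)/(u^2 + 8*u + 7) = (u^2 - 4*u - 12)/(u^2 + 8*u + 7)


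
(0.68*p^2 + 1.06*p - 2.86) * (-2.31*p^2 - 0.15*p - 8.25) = -1.5708*p^4 - 2.5506*p^3 + 0.8376*p^2 - 8.316*p + 23.595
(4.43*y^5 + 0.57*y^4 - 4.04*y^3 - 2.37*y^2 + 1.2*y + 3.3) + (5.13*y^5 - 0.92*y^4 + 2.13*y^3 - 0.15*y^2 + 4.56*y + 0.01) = 9.56*y^5 - 0.35*y^4 - 1.91*y^3 - 2.52*y^2 + 5.76*y + 3.31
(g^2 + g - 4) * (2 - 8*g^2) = -8*g^4 - 8*g^3 + 34*g^2 + 2*g - 8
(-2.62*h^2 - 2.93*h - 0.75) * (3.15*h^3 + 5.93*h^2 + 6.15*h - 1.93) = -8.253*h^5 - 24.7661*h^4 - 35.8504*h^3 - 17.4104*h^2 + 1.0424*h + 1.4475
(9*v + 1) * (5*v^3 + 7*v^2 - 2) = 45*v^4 + 68*v^3 + 7*v^2 - 18*v - 2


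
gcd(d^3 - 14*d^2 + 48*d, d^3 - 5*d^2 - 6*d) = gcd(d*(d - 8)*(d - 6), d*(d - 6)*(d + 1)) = d^2 - 6*d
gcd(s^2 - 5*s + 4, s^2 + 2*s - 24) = s - 4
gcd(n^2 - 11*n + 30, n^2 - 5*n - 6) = n - 6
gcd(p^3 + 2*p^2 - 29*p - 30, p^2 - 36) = p + 6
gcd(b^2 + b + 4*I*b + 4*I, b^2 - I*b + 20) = b + 4*I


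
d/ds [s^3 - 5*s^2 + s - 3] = 3*s^2 - 10*s + 1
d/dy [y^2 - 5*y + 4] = 2*y - 5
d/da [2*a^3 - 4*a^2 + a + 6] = 6*a^2 - 8*a + 1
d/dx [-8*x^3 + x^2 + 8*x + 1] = -24*x^2 + 2*x + 8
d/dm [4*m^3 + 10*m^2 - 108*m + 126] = 12*m^2 + 20*m - 108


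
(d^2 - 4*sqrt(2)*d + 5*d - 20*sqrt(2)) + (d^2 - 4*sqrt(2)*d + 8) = 2*d^2 - 8*sqrt(2)*d + 5*d - 20*sqrt(2) + 8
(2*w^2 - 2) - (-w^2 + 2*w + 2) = 3*w^2 - 2*w - 4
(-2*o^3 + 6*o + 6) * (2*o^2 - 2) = -4*o^5 + 16*o^3 + 12*o^2 - 12*o - 12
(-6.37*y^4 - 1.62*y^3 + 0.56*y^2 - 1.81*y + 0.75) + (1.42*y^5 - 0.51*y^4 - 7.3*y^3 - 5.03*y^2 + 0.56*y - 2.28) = 1.42*y^5 - 6.88*y^4 - 8.92*y^3 - 4.47*y^2 - 1.25*y - 1.53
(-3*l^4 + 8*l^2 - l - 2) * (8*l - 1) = -24*l^5 + 3*l^4 + 64*l^3 - 16*l^2 - 15*l + 2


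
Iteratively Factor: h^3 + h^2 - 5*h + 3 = (h - 1)*(h^2 + 2*h - 3) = (h - 1)*(h + 3)*(h - 1)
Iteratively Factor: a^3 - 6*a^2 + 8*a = (a - 4)*(a^2 - 2*a) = a*(a - 4)*(a - 2)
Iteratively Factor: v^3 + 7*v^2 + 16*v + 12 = (v + 2)*(v^2 + 5*v + 6) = (v + 2)^2*(v + 3)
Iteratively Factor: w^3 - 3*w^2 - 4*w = (w - 4)*(w^2 + w) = (w - 4)*(w + 1)*(w)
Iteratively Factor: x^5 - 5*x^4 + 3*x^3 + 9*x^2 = (x)*(x^4 - 5*x^3 + 3*x^2 + 9*x) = x*(x + 1)*(x^3 - 6*x^2 + 9*x) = x^2*(x + 1)*(x^2 - 6*x + 9) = x^2*(x - 3)*(x + 1)*(x - 3)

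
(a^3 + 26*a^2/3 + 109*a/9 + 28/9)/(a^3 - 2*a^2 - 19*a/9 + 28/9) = (3*a^2 + 22*a + 7)/(3*a^2 - 10*a + 7)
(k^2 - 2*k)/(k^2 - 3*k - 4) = k*(2 - k)/(-k^2 + 3*k + 4)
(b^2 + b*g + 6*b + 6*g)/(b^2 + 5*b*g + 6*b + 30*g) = (b + g)/(b + 5*g)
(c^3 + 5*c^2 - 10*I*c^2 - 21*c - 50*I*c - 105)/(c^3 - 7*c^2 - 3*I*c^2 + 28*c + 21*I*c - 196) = (c^2 + c*(5 - 3*I) - 15*I)/(c^2 + c*(-7 + 4*I) - 28*I)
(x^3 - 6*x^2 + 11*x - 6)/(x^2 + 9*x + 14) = (x^3 - 6*x^2 + 11*x - 6)/(x^2 + 9*x + 14)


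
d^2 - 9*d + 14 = (d - 7)*(d - 2)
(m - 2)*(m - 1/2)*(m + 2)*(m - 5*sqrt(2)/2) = m^4 - 5*sqrt(2)*m^3/2 - m^3/2 - 4*m^2 + 5*sqrt(2)*m^2/4 + 2*m + 10*sqrt(2)*m - 5*sqrt(2)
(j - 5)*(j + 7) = j^2 + 2*j - 35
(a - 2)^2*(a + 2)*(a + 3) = a^4 + a^3 - 10*a^2 - 4*a + 24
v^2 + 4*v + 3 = (v + 1)*(v + 3)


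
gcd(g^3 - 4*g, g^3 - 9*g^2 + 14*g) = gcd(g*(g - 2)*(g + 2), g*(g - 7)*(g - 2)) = g^2 - 2*g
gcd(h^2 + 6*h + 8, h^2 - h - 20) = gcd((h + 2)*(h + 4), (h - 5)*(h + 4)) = h + 4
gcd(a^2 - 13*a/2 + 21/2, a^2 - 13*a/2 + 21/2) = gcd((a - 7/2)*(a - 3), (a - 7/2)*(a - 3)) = a^2 - 13*a/2 + 21/2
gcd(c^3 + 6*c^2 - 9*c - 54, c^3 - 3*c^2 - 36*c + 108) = c^2 + 3*c - 18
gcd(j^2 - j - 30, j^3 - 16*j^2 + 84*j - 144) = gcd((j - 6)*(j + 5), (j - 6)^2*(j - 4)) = j - 6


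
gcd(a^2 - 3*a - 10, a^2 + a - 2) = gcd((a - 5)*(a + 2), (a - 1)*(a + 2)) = a + 2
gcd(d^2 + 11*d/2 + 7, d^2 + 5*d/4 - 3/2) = d + 2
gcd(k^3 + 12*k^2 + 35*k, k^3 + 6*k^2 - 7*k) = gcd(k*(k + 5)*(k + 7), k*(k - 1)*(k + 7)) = k^2 + 7*k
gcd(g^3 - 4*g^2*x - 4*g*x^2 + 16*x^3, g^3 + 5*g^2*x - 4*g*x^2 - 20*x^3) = -g^2 + 4*x^2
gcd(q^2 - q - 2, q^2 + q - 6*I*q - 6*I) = q + 1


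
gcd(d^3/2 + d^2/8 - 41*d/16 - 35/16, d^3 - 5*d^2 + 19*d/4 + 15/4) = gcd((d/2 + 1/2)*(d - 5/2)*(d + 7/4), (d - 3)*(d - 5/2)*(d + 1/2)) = d - 5/2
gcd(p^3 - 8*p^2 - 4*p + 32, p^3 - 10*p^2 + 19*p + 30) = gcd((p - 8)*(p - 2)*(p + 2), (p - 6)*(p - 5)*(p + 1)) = 1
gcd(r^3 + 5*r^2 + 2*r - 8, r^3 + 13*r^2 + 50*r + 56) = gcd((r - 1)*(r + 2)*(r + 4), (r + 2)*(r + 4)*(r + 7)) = r^2 + 6*r + 8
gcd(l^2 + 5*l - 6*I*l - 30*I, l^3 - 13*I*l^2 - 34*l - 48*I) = l - 6*I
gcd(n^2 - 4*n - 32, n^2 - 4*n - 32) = n^2 - 4*n - 32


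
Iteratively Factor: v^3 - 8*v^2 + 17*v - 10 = (v - 2)*(v^2 - 6*v + 5) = (v - 5)*(v - 2)*(v - 1)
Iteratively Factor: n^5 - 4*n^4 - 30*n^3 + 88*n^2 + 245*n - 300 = (n + 3)*(n^4 - 7*n^3 - 9*n^2 + 115*n - 100) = (n - 1)*(n + 3)*(n^3 - 6*n^2 - 15*n + 100) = (n - 5)*(n - 1)*(n + 3)*(n^2 - n - 20) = (n - 5)^2*(n - 1)*(n + 3)*(n + 4)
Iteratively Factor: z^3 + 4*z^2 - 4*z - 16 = (z + 2)*(z^2 + 2*z - 8) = (z + 2)*(z + 4)*(z - 2)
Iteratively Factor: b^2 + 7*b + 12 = (b + 3)*(b + 4)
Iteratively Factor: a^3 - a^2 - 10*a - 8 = (a + 2)*(a^2 - 3*a - 4) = (a - 4)*(a + 2)*(a + 1)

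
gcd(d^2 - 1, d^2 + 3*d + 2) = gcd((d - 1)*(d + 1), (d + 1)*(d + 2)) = d + 1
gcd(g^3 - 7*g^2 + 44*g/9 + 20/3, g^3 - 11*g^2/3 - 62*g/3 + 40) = g^2 - 23*g/3 + 10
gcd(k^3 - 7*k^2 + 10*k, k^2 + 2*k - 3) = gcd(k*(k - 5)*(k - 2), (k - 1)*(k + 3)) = 1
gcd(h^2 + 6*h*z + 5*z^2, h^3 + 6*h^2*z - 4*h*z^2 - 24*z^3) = 1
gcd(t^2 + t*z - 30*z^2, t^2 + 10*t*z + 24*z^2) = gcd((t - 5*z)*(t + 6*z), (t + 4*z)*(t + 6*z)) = t + 6*z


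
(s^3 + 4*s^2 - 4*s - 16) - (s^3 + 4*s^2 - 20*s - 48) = 16*s + 32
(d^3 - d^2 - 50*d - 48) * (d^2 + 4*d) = d^5 + 3*d^4 - 54*d^3 - 248*d^2 - 192*d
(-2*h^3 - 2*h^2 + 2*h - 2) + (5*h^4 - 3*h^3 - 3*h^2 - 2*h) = 5*h^4 - 5*h^3 - 5*h^2 - 2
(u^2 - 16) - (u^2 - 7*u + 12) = 7*u - 28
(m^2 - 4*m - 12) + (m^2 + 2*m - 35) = 2*m^2 - 2*m - 47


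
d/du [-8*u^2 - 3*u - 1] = -16*u - 3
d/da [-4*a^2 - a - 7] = -8*a - 1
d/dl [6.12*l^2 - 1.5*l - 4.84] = 12.24*l - 1.5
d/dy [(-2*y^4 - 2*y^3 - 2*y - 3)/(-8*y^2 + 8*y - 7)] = 2*(16*y^5 - 16*y^4 + 12*y^3 + 13*y^2 - 24*y + 19)/(64*y^4 - 128*y^3 + 176*y^2 - 112*y + 49)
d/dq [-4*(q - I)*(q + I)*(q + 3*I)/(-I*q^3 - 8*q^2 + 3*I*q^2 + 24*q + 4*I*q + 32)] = (q^4*(-44 + 12*I) + q^3*(192 + 40*I) + q^2*(332 + 276*I) + q*(72 + 960*I) + 176 - 288*I)/(q^6 + q^5*(-6 - 16*I) + q^4*(-63 + 96*I) + q^3*(408 - 16*I) + q^2*(-48 - 384*I) + q*(-1536 - 256*I) - 1024)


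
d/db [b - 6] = 1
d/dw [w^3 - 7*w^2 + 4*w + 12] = 3*w^2 - 14*w + 4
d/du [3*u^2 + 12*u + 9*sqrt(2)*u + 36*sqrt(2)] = 6*u + 12 + 9*sqrt(2)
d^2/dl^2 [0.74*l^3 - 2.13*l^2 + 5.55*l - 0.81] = 4.44*l - 4.26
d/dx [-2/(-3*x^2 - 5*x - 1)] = 2*(-6*x - 5)/(3*x^2 + 5*x + 1)^2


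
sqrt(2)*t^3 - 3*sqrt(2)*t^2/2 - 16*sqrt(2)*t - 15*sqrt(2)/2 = (t - 5)*(t + 3)*(sqrt(2)*t + sqrt(2)/2)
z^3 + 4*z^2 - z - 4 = (z - 1)*(z + 1)*(z + 4)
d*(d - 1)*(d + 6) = d^3 + 5*d^2 - 6*d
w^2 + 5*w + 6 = (w + 2)*(w + 3)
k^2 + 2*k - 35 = (k - 5)*(k + 7)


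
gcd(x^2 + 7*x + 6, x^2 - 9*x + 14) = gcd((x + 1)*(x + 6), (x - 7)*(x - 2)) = 1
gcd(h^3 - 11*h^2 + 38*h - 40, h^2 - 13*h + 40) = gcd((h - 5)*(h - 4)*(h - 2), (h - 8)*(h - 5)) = h - 5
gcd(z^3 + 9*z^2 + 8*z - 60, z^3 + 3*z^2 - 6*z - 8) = z - 2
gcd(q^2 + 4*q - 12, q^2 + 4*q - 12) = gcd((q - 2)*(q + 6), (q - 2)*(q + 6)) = q^2 + 4*q - 12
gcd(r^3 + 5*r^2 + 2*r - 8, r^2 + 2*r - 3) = r - 1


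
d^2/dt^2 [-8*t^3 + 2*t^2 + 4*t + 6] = 4 - 48*t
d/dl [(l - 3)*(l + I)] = 2*l - 3 + I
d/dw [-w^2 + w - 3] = 1 - 2*w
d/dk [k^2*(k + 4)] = k*(3*k + 8)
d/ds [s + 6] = 1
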